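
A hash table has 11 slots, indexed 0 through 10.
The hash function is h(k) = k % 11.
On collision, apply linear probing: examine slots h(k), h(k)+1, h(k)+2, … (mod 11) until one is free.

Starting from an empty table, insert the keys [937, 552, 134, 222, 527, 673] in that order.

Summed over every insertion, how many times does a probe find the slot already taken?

10

Insert 937: h=2, slot 2 empty → index 2.
Insert 552: h=2, slot 2 occupied → index 3.
Insert 134: h=2, slots 2,3 occupied → index 4.
Insert 222: h=2, slots 2,3,4 occupied → index 5.
Insert 527: h=10, slot 10 empty → index 10.
Insert 673: h=2, slots 2,3,4,5 occupied → index 6.
Table: [—, —, 937, 552, 134, 222, 673, —, —, —, 527]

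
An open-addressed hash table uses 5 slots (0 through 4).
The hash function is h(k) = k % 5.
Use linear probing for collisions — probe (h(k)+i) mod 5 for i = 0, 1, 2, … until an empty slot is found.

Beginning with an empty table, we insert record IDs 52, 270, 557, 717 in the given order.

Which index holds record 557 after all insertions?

52 hashes to 2; slot 2 is free => place at 2.
270 hashes to 0; slot 0 is free => place at 0.
557 hashes to 2; 2 taken => place at 3.
717 hashes to 2; 2,3 taken => place at 4.
Table: [270, -, 52, 557, 717]

3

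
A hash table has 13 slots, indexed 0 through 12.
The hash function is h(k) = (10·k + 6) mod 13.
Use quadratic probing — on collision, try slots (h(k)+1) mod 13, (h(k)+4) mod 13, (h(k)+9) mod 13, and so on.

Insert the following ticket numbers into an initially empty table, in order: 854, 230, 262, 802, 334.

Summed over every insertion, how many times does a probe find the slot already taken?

854 hashes to 5; slot 5 is free => place at 5.
230 hashes to 5; 5 taken => place at 6.
262 hashes to 0; slot 0 is free => place at 0.
802 hashes to 5; 5,6 taken => place at 9.
334 hashes to 5; 5,6,9 taken => place at 1.
Table: [262, 334, ., ., ., 854, 230, ., ., 802, ., ., .]

6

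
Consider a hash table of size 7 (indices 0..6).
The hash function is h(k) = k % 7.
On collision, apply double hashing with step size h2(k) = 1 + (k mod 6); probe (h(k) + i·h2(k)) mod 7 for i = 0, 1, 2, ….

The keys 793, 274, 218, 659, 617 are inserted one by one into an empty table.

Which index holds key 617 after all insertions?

Insert 793: h=2, slot 2 empty -> index 2.
Insert 274: h=1, slot 1 empty -> index 1.
Insert 218: h=1, h2=3, slot 1 occupied -> index 4.
Insert 659: h=1, h2=6, slot 1 occupied -> index 0.
Insert 617: h=1, h2=6, slots 1,0 occupied -> index 6.
Table: [659, 274, 793, ., 218, ., 617]

6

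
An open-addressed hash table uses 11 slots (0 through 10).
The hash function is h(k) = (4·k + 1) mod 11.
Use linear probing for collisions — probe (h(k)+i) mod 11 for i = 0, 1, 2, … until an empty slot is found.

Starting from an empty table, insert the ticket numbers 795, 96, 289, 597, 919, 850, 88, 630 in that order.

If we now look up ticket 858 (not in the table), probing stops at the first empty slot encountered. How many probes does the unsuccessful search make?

8

Insert 795: h=2, slot 2 empty => index 2.
Insert 96: h=0, slot 0 empty => index 0.
Insert 289: h=2, slot 2 occupied => index 3.
Insert 597: h=2, slots 2,3 occupied => index 4.
Insert 919: h=3, slots 3,4 occupied => index 5.
Insert 850: h=2, slots 2,3,4,5 occupied => index 6.
Insert 88: h=1, slot 1 empty => index 1.
Insert 630: h=2, slots 2,3,4,5,6 occupied => index 7.
Table: [96, 88, 795, 289, 597, 919, 850, 630, ∅, ∅, ∅]
Lookup 858: h=1, probe 1,2,3,4,5,6,7,8 → slot 8 empty, not found.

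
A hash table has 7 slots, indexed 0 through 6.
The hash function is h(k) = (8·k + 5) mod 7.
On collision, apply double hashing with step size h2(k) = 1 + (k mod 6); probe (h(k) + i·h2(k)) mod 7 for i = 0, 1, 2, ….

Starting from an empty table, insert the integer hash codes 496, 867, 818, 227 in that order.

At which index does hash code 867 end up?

1

496: h=4 → slot 4
867: h=4, h2=4, probe 4,1 → slot 1
818: h=4, h2=3, probe 4,0 → slot 0
227: h=1, h2=6, probe 1,0,6 → slot 6
Table: [818, 867, _, _, 496, _, 227]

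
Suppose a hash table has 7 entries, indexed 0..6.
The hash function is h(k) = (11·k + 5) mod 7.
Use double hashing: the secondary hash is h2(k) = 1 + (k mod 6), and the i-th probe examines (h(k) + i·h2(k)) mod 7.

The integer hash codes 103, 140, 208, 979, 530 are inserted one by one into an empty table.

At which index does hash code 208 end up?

2

Insert 103: h=4, slot 4 empty → index 4.
Insert 140: h=5, slot 5 empty → index 5.
Insert 208: h=4, h2=5, slot 4 occupied → index 2.
Insert 979: h=1, slot 1 empty → index 1.
Insert 530: h=4, h2=3, slot 4 occupied → index 0.
Table: [530, 979, 208, ∅, 103, 140, ∅]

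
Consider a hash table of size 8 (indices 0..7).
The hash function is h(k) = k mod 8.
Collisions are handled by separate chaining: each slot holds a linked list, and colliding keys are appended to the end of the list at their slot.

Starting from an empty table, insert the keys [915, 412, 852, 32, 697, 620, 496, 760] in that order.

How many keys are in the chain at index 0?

915 → bucket 3
412 → bucket 4
852 → bucket 4 (collision)
32 → bucket 0
697 → bucket 1
620 → bucket 4 (collision)
496 → bucket 0 (collision)
760 → bucket 0 (collision)
Final buckets:
0: 32 -> 496 -> 760
1: 697
2: -
3: 915
4: 412 -> 852 -> 620
5: -
6: -
7: -

3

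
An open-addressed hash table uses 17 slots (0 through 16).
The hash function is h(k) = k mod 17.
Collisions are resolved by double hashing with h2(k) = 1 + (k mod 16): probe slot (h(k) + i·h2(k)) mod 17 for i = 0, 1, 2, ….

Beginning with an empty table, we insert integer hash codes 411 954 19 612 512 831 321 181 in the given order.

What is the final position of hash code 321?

8

Insert 411: h=3, slot 3 empty → index 3.
Insert 954: h=2, slot 2 empty → index 2.
Insert 19: h=2, h2=4, slot 2 occupied → index 6.
Insert 612: h=0, slot 0 empty → index 0.
Insert 512: h=2, h2=1, slots 2,3 occupied → index 4.
Insert 831: h=15, slot 15 empty → index 15.
Insert 321: h=15, h2=2, slots 15,0,2,4,6 occupied → index 8.
Insert 181: h=11, slot 11 empty → index 11.
Table: [612, —, 954, 411, 512, —, 19, —, 321, —, —, 181, —, —, —, 831, —]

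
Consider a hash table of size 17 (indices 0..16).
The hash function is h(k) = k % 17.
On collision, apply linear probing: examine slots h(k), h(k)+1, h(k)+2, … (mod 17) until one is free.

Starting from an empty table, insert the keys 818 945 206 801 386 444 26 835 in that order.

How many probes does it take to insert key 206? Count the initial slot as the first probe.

818 hashes to 2; slot 2 is free → place at 2.
945 hashes to 10; slot 10 is free → place at 10.
206 hashes to 2; 2 taken → place at 3.
801 hashes to 2; 2,3 taken → place at 4.
386 hashes to 12; slot 12 is free → place at 12.
444 hashes to 2; 2,3,4 taken → place at 5.
26 hashes to 9; slot 9 is free → place at 9.
835 hashes to 2; 2,3,4,5 taken → place at 6.
Table: [., ., 818, 206, 801, 444, 835, ., ., 26, 945, ., 386, ., ., ., .]

2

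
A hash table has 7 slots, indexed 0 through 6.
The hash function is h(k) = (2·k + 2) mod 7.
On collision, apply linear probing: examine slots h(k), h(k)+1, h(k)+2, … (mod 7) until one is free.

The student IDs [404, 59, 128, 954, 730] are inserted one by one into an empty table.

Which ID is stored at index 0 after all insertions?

954

404: h=5 -> slot 5
59: h=1 -> slot 1
128: h=6 -> slot 6
954: h=6, probe 6,0 -> slot 0
730: h=6, probe 6,0,1,2 -> slot 2
Table: [954, 59, 730, _, _, 404, 128]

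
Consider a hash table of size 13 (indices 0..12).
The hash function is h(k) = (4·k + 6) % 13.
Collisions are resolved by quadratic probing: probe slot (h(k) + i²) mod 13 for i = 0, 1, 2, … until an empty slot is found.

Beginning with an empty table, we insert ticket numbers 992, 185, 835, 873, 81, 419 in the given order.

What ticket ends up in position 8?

Insert 992: h=9, slot 9 empty → index 9.
Insert 185: h=5, slot 5 empty → index 5.
Insert 835: h=5, slot 5 occupied → index 6.
Insert 873: h=1, slot 1 empty → index 1.
Insert 81: h=5, slots 5,6,9,1 occupied → index 8.
Insert 419: h=5, slots 5,6,9,1,8 occupied → index 4.
Table: [-, 873, -, -, 419, 185, 835, -, 81, 992, -, -, -]

81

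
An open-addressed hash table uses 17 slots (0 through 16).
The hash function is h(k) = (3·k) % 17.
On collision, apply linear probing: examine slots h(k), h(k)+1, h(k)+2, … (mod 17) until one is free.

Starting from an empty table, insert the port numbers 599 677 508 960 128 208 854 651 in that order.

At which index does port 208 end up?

599: h=12 → slot 12
677: h=8 → slot 8
508: h=11 → slot 11
960: h=7 → slot 7
128: h=10 → slot 10
208: h=12, probe 12,13 → slot 13
854: h=12, probe 12,13,14 → slot 14
651: h=15 → slot 15
Table: [-, -, -, -, -, -, -, 960, 677, -, 128, 508, 599, 208, 854, 651, -]

13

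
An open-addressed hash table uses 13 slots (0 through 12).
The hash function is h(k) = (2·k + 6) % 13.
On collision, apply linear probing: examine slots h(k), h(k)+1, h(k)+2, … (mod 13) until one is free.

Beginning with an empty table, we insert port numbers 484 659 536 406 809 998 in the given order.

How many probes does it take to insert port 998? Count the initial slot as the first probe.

Insert 484: h=12, slot 12 empty -> index 12.
Insert 659: h=11, slot 11 empty -> index 11.
Insert 536: h=12, slot 12 occupied -> index 0.
Insert 406: h=12, slots 12,0 occupied -> index 1.
Insert 809: h=12, slots 12,0,1 occupied -> index 2.
Insert 998: h=0, slots 0,1,2 occupied -> index 3.
Table: [536, 406, 809, 998, ∅, ∅, ∅, ∅, ∅, ∅, ∅, 659, 484]

4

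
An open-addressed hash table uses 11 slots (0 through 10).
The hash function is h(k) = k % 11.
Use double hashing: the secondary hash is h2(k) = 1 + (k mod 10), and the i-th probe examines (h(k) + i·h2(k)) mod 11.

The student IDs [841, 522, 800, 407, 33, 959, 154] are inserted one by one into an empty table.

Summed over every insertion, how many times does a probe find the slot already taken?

5

841 hashes to 5; slot 5 is free -> place at 5.
522 hashes to 5, h2=3; 5 taken -> place at 8.
800 hashes to 8, h2=1; 8 taken -> place at 9.
407 hashes to 0; slot 0 is free -> place at 0.
33 hashes to 0, h2=4; 0 taken -> place at 4.
959 hashes to 2; slot 2 is free -> place at 2.
154 hashes to 0, h2=5; 0,5 taken -> place at 10.
Table: [407, —, 959, —, 33, 841, —, —, 522, 800, 154]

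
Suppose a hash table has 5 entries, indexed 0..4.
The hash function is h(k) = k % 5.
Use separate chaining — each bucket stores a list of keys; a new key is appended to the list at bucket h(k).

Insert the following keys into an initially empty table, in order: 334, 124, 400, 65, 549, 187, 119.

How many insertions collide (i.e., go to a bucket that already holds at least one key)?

334 -> bucket 4
124 -> bucket 4 (collision)
400 -> bucket 0
65 -> bucket 0 (collision)
549 -> bucket 4 (collision)
187 -> bucket 2
119 -> bucket 4 (collision)
Final buckets:
0: 400 -> 65
1: -
2: 187
3: -
4: 334 -> 124 -> 549 -> 119

4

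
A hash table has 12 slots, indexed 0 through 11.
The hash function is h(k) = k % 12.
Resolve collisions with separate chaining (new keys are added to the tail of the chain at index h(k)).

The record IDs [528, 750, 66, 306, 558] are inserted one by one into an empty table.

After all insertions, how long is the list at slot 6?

Insert 528: h=0, bucket 0 empty → new chain.
Insert 750: h=6, bucket 6 empty → new chain.
Insert 66: h=6, bucket 6 nonempty → append to chain.
Insert 306: h=6, bucket 6 nonempty → append to chain.
Insert 558: h=6, bucket 6 nonempty → append to chain.
Final buckets:
0: 528
1: -
2: -
3: -
4: -
5: -
6: 750 -> 66 -> 306 -> 558
7: -
8: -
9: -
10: -
11: -

4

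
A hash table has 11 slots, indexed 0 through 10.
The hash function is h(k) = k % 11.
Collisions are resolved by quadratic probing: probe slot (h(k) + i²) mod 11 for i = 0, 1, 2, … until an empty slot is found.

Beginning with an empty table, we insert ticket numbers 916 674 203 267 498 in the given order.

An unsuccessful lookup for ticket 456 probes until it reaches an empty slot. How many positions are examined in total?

916: h=3 → slot 3
674: h=3, probe 3,4 → slot 4
203: h=5 → slot 5
267: h=3, probe 3,4,7 → slot 7
498: h=3, probe 3,4,7,1 → slot 1
Table: [—, 498, —, 916, 674, 203, —, 267, —, —, —]
Lookup 456: h=5, probe 5,6 → slot 6 empty, not found.

2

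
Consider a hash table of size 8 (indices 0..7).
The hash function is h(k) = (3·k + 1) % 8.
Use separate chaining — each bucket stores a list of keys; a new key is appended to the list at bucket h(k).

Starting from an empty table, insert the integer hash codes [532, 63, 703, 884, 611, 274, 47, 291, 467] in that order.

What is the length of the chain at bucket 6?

Insert 532: h=5, bucket 5 empty -> new chain.
Insert 63: h=6, bucket 6 empty -> new chain.
Insert 703: h=6, bucket 6 nonempty -> append to chain.
Insert 884: h=5, bucket 5 nonempty -> append to chain.
Insert 611: h=2, bucket 2 empty -> new chain.
Insert 274: h=7, bucket 7 empty -> new chain.
Insert 47: h=6, bucket 6 nonempty -> append to chain.
Insert 291: h=2, bucket 2 nonempty -> append to chain.
Insert 467: h=2, bucket 2 nonempty -> append to chain.
Final buckets:
0: —
1: —
2: 611 -> 291 -> 467
3: —
4: —
5: 532 -> 884
6: 63 -> 703 -> 47
7: 274

3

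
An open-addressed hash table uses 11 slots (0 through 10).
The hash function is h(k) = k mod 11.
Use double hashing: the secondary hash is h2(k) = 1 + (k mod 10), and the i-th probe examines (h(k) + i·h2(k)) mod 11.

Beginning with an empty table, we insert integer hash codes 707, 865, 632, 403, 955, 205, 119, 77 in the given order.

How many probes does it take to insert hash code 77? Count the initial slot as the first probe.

5

707: h=3 → slot 3
865: h=7 → slot 7
632: h=5 → slot 5
403: h=7, h2=4, probe 7,0 → slot 0
955: h=9 → slot 9
205: h=7, h2=6, probe 7,2 → slot 2
119: h=9, h2=10, probe 9,8 → slot 8
77: h=0, h2=8, probe 0,8,5,2,10 → slot 10
Table: [403, -, 205, 707, -, 632, -, 865, 119, 955, 77]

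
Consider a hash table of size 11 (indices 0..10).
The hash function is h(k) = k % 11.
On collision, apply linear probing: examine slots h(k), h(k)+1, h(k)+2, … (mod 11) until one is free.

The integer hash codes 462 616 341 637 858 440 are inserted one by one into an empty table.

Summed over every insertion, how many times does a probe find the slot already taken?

10

462: h=0 → slot 0
616: h=0, probe 0,1 → slot 1
341: h=0, probe 0,1,2 → slot 2
637: h=10 → slot 10
858: h=0, probe 0,1,2,3 → slot 3
440: h=0, probe 0,1,2,3,4 → slot 4
Table: [462, 616, 341, 858, 440, _, _, _, _, _, 637]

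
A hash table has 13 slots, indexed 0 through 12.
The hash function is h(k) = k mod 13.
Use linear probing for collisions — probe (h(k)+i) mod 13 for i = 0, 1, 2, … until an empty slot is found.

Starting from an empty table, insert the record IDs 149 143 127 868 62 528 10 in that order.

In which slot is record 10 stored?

1

Insert 149: h=6, slot 6 empty → index 6.
Insert 143: h=0, slot 0 empty → index 0.
Insert 127: h=10, slot 10 empty → index 10.
Insert 868: h=10, slot 10 occupied → index 11.
Insert 62: h=10, slots 10,11 occupied → index 12.
Insert 528: h=8, slot 8 empty → index 8.
Insert 10: h=10, slots 10,11,12,0 occupied → index 1.
Table: [143, 10, _, _, _, _, 149, _, 528, _, 127, 868, 62]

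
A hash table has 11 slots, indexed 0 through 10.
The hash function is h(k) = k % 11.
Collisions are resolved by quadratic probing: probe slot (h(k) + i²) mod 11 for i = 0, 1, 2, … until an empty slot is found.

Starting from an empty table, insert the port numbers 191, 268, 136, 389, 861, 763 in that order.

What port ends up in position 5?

Insert 191: h=4, slot 4 empty → index 4.
Insert 268: h=4, slot 4 occupied → index 5.
Insert 136: h=4, slots 4,5 occupied → index 8.
Insert 389: h=4, slots 4,5,8 occupied → index 2.
Insert 861: h=3, slot 3 empty → index 3.
Insert 763: h=4, slots 4,5,8,2 occupied → index 9.
Table: [., ., 389, 861, 191, 268, ., ., 136, 763, .]

268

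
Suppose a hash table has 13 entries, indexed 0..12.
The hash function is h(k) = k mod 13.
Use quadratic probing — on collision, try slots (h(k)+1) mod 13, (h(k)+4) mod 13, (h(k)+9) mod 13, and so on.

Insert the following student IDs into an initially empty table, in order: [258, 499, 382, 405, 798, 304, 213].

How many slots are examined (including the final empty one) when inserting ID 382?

Insert 258: h=11, slot 11 empty -> index 11.
Insert 499: h=5, slot 5 empty -> index 5.
Insert 382: h=5, slot 5 occupied -> index 6.
Insert 405: h=2, slot 2 empty -> index 2.
Insert 798: h=5, slots 5,6 occupied -> index 9.
Insert 304: h=5, slots 5,6,9 occupied -> index 1.
Insert 213: h=5, slots 5,6,9,1 occupied -> index 8.
Table: [_, 304, 405, _, _, 499, 382, _, 213, 798, _, 258, _]

2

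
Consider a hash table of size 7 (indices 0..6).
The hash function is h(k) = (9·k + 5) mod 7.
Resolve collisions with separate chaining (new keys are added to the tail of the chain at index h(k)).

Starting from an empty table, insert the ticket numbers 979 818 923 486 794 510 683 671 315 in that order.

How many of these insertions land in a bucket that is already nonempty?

5

979 → bucket 3
818 → bucket 3 (collision)
923 → bucket 3 (collision)
486 → bucket 4
794 → bucket 4 (collision)
510 → bucket 3 (collision)
683 → bucket 6
671 → bucket 3 (collision)
315 → bucket 5
Final buckets:
0: —
1: —
2: —
3: 979 -> 818 -> 923 -> 510 -> 671
4: 486 -> 794
5: 315
6: 683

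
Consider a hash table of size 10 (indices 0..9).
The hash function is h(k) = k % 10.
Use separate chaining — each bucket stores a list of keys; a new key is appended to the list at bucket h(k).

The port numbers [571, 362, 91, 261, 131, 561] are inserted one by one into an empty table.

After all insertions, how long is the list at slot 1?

5

Insert 571: h=1, bucket 1 empty → new chain.
Insert 362: h=2, bucket 2 empty → new chain.
Insert 91: h=1, bucket 1 nonempty → append to chain.
Insert 261: h=1, bucket 1 nonempty → append to chain.
Insert 131: h=1, bucket 1 nonempty → append to chain.
Insert 561: h=1, bucket 1 nonempty → append to chain.
Final buckets:
0: ∅
1: 571 -> 91 -> 261 -> 131 -> 561
2: 362
3: ∅
4: ∅
5: ∅
6: ∅
7: ∅
8: ∅
9: ∅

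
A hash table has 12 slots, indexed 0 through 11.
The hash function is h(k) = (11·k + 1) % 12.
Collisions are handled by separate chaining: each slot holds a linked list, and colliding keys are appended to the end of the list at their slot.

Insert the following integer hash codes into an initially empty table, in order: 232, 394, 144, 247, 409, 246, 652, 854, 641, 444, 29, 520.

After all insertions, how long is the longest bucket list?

3

Insert 232: h=9, bucket 9 empty → new chain.
Insert 394: h=3, bucket 3 empty → new chain.
Insert 144: h=1, bucket 1 empty → new chain.
Insert 247: h=6, bucket 6 empty → new chain.
Insert 409: h=0, bucket 0 empty → new chain.
Insert 246: h=7, bucket 7 empty → new chain.
Insert 652: h=9, bucket 9 nonempty → append to chain.
Insert 854: h=11, bucket 11 empty → new chain.
Insert 641: h=8, bucket 8 empty → new chain.
Insert 444: h=1, bucket 1 nonempty → append to chain.
Insert 29: h=8, bucket 8 nonempty → append to chain.
Insert 520: h=9, bucket 9 nonempty → append to chain.
Final buckets:
0: 409
1: 144 -> 444
2: ∅
3: 394
4: ∅
5: ∅
6: 247
7: 246
8: 641 -> 29
9: 232 -> 652 -> 520
10: ∅
11: 854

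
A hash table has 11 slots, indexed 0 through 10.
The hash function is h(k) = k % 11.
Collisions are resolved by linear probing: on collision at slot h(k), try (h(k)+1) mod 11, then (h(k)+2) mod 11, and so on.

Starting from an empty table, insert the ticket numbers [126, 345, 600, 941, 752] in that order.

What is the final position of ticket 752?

8

126: h=5 -> slot 5
345: h=4 -> slot 4
600: h=6 -> slot 6
941: h=6, probe 6,7 -> slot 7
752: h=4, probe 4,5,6,7,8 -> slot 8
Table: [-, -, -, -, 345, 126, 600, 941, 752, -, -]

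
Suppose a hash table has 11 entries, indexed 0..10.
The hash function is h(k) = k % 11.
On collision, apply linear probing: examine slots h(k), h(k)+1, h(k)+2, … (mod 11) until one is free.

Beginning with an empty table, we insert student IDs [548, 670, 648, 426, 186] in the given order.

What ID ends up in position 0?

548 hashes to 9; slot 9 is free → place at 9.
670 hashes to 10; slot 10 is free → place at 10.
648 hashes to 10; 10 taken → place at 0.
426 hashes to 8; slot 8 is free → place at 8.
186 hashes to 10; 10,0 taken → place at 1.
Table: [648, 186, ∅, ∅, ∅, ∅, ∅, ∅, 426, 548, 670]

648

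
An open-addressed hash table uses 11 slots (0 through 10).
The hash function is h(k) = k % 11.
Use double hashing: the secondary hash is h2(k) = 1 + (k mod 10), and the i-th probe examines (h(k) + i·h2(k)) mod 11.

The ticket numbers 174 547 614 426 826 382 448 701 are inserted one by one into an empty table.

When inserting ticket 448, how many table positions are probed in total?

174 hashes to 9; slot 9 is free → place at 9.
547 hashes to 8; slot 8 is free → place at 8.
614 hashes to 9, h2=5; 9 taken → place at 3.
426 hashes to 8, h2=7; 8 taken → place at 4.
826 hashes to 1; slot 1 is free → place at 1.
382 hashes to 8, h2=3; 8 taken → place at 0.
448 hashes to 8, h2=9; 8 taken → place at 6.
701 hashes to 8, h2=2; 8 taken → place at 10.
Table: [382, 826, ., 614, 426, ., 448, ., 547, 174, 701]

2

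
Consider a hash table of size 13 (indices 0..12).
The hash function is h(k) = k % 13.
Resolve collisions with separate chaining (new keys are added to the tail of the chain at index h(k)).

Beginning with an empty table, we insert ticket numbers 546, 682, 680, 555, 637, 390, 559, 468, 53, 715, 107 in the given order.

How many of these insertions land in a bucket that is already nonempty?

Insert 546: h=0, bucket 0 empty → new chain.
Insert 682: h=6, bucket 6 empty → new chain.
Insert 680: h=4, bucket 4 empty → new chain.
Insert 555: h=9, bucket 9 empty → new chain.
Insert 637: h=0, bucket 0 nonempty → append to chain.
Insert 390: h=0, bucket 0 nonempty → append to chain.
Insert 559: h=0, bucket 0 nonempty → append to chain.
Insert 468: h=0, bucket 0 nonempty → append to chain.
Insert 53: h=1, bucket 1 empty → new chain.
Insert 715: h=0, bucket 0 nonempty → append to chain.
Insert 107: h=3, bucket 3 empty → new chain.
Final buckets:
0: 546 -> 637 -> 390 -> 559 -> 468 -> 715
1: 53
2: .
3: 107
4: 680
5: .
6: 682
7: .
8: .
9: 555
10: .
11: .
12: .

5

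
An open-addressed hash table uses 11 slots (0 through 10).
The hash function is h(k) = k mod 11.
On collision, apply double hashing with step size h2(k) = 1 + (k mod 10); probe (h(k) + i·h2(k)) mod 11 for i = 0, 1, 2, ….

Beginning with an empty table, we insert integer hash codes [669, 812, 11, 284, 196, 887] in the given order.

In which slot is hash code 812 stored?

Insert 669: h=9, slot 9 empty → index 9.
Insert 812: h=9, h2=3, slot 9 occupied → index 1.
Insert 11: h=0, slot 0 empty → index 0.
Insert 284: h=9, h2=5, slot 9 occupied → index 3.
Insert 196: h=9, h2=7, slot 9 occupied → index 5.
Insert 887: h=7, slot 7 empty → index 7.
Table: [11, 812, —, 284, —, 196, —, 887, —, 669, —]

1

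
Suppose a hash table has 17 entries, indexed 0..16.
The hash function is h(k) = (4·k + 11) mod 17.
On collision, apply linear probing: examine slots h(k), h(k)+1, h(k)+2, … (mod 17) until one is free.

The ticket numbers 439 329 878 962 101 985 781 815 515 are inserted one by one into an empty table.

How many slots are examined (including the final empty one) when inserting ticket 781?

3

439 hashes to 16; slot 16 is free => place at 16.
329 hashes to 1; slot 1 is free => place at 1.
878 hashes to 4; slot 4 is free => place at 4.
962 hashes to 0; slot 0 is free => place at 0.
101 hashes to 7; slot 7 is free => place at 7.
985 hashes to 7; 7 taken => place at 8.
781 hashes to 7; 7,8 taken => place at 9.
815 hashes to 7; 7,8,9 taken => place at 10.
515 hashes to 14; slot 14 is free => place at 14.
Table: [962, 329, ., ., 878, ., ., 101, 985, 781, 815, ., ., ., 515, ., 439]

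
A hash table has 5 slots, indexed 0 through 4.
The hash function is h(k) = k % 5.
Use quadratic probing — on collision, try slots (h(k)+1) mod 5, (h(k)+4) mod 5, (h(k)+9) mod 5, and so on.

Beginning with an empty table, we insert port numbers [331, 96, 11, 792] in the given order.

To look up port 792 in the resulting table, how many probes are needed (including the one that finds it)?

Insert 331: h=1, slot 1 empty -> index 1.
Insert 96: h=1, slot 1 occupied -> index 2.
Insert 11: h=1, slots 1,2 occupied -> index 0.
Insert 792: h=2, slot 2 occupied -> index 3.
Table: [11, 331, 96, 792, —]
Lookup 792: h=2, probe 2,3 → found at 3.

2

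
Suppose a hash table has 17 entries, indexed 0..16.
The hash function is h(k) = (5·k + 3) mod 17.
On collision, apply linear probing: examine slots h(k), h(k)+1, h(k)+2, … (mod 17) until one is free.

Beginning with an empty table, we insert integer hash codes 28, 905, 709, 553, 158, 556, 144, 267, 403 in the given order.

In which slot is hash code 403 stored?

28: h=7 → slot 7
905: h=6 → slot 6
709: h=12 → slot 12
553: h=14 → slot 14
158: h=11 → slot 11
556: h=12, probe 12,13 → slot 13
144: h=9 → slot 9
267: h=12, probe 12,13,14,15 → slot 15
403: h=12, probe 12,13,14,15,16 → slot 16
Table: [—, —, —, —, —, —, 905, 28, —, 144, —, 158, 709, 556, 553, 267, 403]

16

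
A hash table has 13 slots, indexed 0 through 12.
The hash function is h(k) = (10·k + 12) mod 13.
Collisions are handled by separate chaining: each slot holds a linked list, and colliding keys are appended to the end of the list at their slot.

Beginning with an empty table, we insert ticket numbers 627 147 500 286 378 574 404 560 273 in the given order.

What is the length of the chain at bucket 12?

2

Insert 627: h=3, bucket 3 empty → new chain.
Insert 147: h=0, bucket 0 empty → new chain.
Insert 500: h=7, bucket 7 empty → new chain.
Insert 286: h=12, bucket 12 empty → new chain.
Insert 378: h=9, bucket 9 empty → new chain.
Insert 574: h=6, bucket 6 empty → new chain.
Insert 404: h=9, bucket 9 nonempty → append to chain.
Insert 560: h=9, bucket 9 nonempty → append to chain.
Insert 273: h=12, bucket 12 nonempty → append to chain.
Final buckets:
0: 147
1: —
2: —
3: 627
4: —
5: —
6: 574
7: 500
8: —
9: 378 -> 404 -> 560
10: —
11: —
12: 286 -> 273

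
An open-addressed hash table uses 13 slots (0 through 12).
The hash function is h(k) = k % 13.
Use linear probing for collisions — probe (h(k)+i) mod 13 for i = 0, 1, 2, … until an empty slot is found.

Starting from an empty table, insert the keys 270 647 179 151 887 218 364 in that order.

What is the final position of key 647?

Insert 270: h=10, slot 10 empty -> index 10.
Insert 647: h=10, slot 10 occupied -> index 11.
Insert 179: h=10, slots 10,11 occupied -> index 12.
Insert 151: h=8, slot 8 empty -> index 8.
Insert 887: h=3, slot 3 empty -> index 3.
Insert 218: h=10, slots 10,11,12 occupied -> index 0.
Insert 364: h=0, slot 0 occupied -> index 1.
Table: [218, 364, _, 887, _, _, _, _, 151, _, 270, 647, 179]

11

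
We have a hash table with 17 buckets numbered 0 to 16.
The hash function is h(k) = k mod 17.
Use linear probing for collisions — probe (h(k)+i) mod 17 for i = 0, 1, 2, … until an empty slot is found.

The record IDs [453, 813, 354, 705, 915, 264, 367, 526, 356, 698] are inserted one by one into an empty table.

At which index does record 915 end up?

453: h=11 => slot 11
813: h=14 => slot 14
354: h=14, probe 14,15 => slot 15
705: h=8 => slot 8
915: h=14, probe 14,15,16 => slot 16
264: h=9 => slot 9
367: h=10 => slot 10
526: h=16, probe 16,0 => slot 0
356: h=16, probe 16,0,1 => slot 1
698: h=1, probe 1,2 => slot 2
Table: [526, 356, 698, —, —, —, —, —, 705, 264, 367, 453, —, —, 813, 354, 915]

16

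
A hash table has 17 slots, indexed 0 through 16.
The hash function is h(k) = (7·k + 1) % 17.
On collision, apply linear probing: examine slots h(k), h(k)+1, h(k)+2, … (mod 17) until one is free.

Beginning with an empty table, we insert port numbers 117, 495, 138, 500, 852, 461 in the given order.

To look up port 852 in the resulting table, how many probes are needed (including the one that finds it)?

117 hashes to 4; slot 4 is free -> place at 4.
495 hashes to 15; slot 15 is free -> place at 15.
138 hashes to 15; 15 taken -> place at 16.
500 hashes to 16; 16 taken -> place at 0.
852 hashes to 15; 15,16,0 taken -> place at 1.
461 hashes to 15; 15,16,0,1 taken -> place at 2.
Table: [500, 852, 461, ∅, 117, ∅, ∅, ∅, ∅, ∅, ∅, ∅, ∅, ∅, ∅, 495, 138]
Lookup 852: h=15, probe 15,16,0,1 → found at 1.

4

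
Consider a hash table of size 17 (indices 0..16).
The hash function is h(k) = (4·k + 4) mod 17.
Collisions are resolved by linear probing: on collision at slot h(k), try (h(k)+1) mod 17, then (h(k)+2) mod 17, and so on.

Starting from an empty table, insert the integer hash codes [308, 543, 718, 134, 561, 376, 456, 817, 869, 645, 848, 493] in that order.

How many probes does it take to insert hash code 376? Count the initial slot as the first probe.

308: h=12 → slot 12
543: h=0 → slot 0
718: h=3 → slot 3
134: h=13 → slot 13
561: h=4 → slot 4
376: h=12, probe 12,13,14 → slot 14
456: h=9 → slot 9
817: h=8 → slot 8
869: h=12, probe 12,13,14,15 → slot 15
645: h=0, probe 0,1 → slot 1
848: h=13, probe 13,14,15,16 → slot 16
493: h=4, probe 4,5 → slot 5
Table: [543, 645, ., 718, 561, 493, ., ., 817, 456, ., ., 308, 134, 376, 869, 848]

3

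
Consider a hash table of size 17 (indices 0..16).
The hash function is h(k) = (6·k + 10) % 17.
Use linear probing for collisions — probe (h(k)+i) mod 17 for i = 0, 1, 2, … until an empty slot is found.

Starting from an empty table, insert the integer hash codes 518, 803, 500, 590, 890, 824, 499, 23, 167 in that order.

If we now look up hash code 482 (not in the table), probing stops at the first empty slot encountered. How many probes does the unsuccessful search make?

5

518 hashes to 7; slot 7 is free → place at 7.
803 hashes to 0; slot 0 is free → place at 0.
500 hashes to 1; slot 1 is free → place at 1.
590 hashes to 14; slot 14 is free → place at 14.
890 hashes to 12; slot 12 is free → place at 12.
824 hashes to 7; 7 taken → place at 8.
499 hashes to 12; 12 taken → place at 13.
23 hashes to 12; 12,13,14 taken → place at 15.
167 hashes to 9; slot 9 is free → place at 9.
Table: [803, 500, ., ., ., ., ., 518, 824, 167, ., ., 890, 499, 590, 23, .]
Lookup 482: h=12, probe 12,13,14,15,16 → slot 16 empty, not found.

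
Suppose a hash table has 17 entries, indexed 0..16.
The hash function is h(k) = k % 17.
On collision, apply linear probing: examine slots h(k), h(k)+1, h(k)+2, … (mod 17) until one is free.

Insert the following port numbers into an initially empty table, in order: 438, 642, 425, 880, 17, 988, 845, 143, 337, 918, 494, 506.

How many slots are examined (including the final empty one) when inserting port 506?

438: h=13 → slot 13
642: h=13, probe 13,14 → slot 14
425: h=0 → slot 0
880: h=13, probe 13,14,15 → slot 15
17: h=0, probe 0,1 → slot 1
988: h=2 → slot 2
845: h=12 → slot 12
143: h=7 → slot 7
337: h=14, probe 14,15,16 → slot 16
918: h=0, probe 0,1,2,3 → slot 3
494: h=1, probe 1,2,3,4 → slot 4
506: h=13, probe 13,14,15,16,0,1,2,3,4,5 → slot 5
Table: [425, 17, 988, 918, 494, 506, -, 143, -, -, -, -, 845, 438, 642, 880, 337]

10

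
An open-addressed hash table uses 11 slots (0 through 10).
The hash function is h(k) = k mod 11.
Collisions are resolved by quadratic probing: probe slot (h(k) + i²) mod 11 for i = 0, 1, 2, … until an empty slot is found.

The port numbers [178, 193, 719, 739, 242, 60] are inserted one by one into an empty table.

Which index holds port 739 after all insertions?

3

Insert 178: h=2, slot 2 empty -> index 2.
Insert 193: h=6, slot 6 empty -> index 6.
Insert 719: h=4, slot 4 empty -> index 4.
Insert 739: h=2, slot 2 occupied -> index 3.
Insert 242: h=0, slot 0 empty -> index 0.
Insert 60: h=5, slot 5 empty -> index 5.
Table: [242, ∅, 178, 739, 719, 60, 193, ∅, ∅, ∅, ∅]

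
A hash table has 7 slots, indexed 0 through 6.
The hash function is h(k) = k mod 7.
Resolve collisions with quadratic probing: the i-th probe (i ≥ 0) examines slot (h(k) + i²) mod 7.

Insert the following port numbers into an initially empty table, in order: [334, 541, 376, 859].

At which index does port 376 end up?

334: h=5 => slot 5
541: h=2 => slot 2
376: h=5, probe 5,6 => slot 6
859: h=5, probe 5,6,2,0 => slot 0
Table: [859, -, 541, -, -, 334, 376]

6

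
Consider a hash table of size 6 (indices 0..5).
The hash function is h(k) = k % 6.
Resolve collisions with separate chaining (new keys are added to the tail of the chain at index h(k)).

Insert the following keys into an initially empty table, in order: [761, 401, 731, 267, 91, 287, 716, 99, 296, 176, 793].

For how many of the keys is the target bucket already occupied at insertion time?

7

761 → bucket 5
401 → bucket 5 (collision)
731 → bucket 5 (collision)
267 → bucket 3
91 → bucket 1
287 → bucket 5 (collision)
716 → bucket 2
99 → bucket 3 (collision)
296 → bucket 2 (collision)
176 → bucket 2 (collision)
793 → bucket 1 (collision)
Final buckets:
0: ∅
1: 91 -> 793
2: 716 -> 296 -> 176
3: 267 -> 99
4: ∅
5: 761 -> 401 -> 731 -> 287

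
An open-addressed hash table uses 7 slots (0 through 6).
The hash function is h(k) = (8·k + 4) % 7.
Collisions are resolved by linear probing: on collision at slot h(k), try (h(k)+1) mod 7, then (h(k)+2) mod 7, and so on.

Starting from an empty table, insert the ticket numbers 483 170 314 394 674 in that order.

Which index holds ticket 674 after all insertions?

483: h=4 → slot 4
170: h=6 → slot 6
314: h=3 → slot 3
394: h=6, probe 6,0 → slot 0
674: h=6, probe 6,0,1 → slot 1
Table: [394, 674, -, 314, 483, -, 170]

1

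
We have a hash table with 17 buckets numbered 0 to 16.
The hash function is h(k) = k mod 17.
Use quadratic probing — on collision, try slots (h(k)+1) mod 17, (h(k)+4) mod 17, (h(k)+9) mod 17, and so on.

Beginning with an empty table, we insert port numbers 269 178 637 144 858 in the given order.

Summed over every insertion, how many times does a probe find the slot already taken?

6

Insert 269: h=14, slot 14 empty → index 14.
Insert 178: h=8, slot 8 empty → index 8.
Insert 637: h=8, slot 8 occupied → index 9.
Insert 144: h=8, slots 8,9 occupied → index 12.
Insert 858: h=8, slots 8,9,12 occupied → index 0.
Table: [858, —, —, —, —, —, —, —, 178, 637, —, —, 144, —, 269, —, —]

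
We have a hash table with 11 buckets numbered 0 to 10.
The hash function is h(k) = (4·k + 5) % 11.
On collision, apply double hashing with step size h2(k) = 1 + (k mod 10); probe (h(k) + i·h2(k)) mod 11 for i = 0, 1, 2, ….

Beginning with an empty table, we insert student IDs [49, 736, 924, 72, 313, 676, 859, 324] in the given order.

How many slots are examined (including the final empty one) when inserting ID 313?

Insert 49: h=3, slot 3 empty => index 3.
Insert 736: h=1, slot 1 empty => index 1.
Insert 924: h=5, slot 5 empty => index 5.
Insert 72: h=7, slot 7 empty => index 7.
Insert 313: h=3, h2=4, slots 3,7 occupied => index 0.
Insert 676: h=3, h2=7, slot 3 occupied => index 10.
Insert 859: h=9, slot 9 empty => index 9.
Insert 324: h=3, h2=5, slot 3 occupied => index 8.
Table: [313, 736, -, 49, -, 924, -, 72, 324, 859, 676]

3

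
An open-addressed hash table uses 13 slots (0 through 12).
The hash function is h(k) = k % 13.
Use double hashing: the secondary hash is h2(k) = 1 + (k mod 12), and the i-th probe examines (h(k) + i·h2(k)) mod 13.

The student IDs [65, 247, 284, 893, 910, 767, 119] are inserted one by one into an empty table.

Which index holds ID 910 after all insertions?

Insert 65: h=0, slot 0 empty -> index 0.
Insert 247: h=0, h2=8, slot 0 occupied -> index 8.
Insert 284: h=11, slot 11 empty -> index 11.
Insert 893: h=9, slot 9 empty -> index 9.
Insert 910: h=0, h2=11, slots 0,11,9 occupied -> index 7.
Insert 767: h=0, h2=12, slot 0 occupied -> index 12.
Insert 119: h=2, slot 2 empty -> index 2.
Table: [65, -, 119, -, -, -, -, 910, 247, 893, -, 284, 767]

7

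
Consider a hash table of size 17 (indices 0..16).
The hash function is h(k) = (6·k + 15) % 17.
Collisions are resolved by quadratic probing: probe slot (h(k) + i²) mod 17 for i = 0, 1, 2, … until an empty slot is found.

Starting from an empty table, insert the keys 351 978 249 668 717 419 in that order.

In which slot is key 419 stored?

Insert 351: h=13, slot 13 empty => index 13.
Insert 978: h=1, slot 1 empty => index 1.
Insert 249: h=13, slot 13 occupied => index 14.
Insert 668: h=11, slot 11 empty => index 11.
Insert 717: h=16, slot 16 empty => index 16.
Insert 419: h=13, slots 13,14 occupied => index 0.
Table: [419, 978, —, —, —, —, —, —, —, —, —, 668, —, 351, 249, —, 717]

0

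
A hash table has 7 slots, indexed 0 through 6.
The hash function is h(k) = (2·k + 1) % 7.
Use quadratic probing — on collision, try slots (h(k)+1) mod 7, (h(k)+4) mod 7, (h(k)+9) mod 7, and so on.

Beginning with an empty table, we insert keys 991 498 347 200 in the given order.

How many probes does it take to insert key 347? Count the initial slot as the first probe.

3

991 hashes to 2; slot 2 is free → place at 2.
498 hashes to 3; slot 3 is free → place at 3.
347 hashes to 2; 2,3 taken → place at 6.
200 hashes to 2; 2,3,6 taken → place at 4.
Table: [-, -, 991, 498, 200, -, 347]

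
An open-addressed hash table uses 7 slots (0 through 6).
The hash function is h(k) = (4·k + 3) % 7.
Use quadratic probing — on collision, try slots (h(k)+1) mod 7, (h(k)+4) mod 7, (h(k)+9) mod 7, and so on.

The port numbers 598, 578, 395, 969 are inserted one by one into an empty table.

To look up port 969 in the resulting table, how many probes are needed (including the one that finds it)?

4

Insert 598: h=1, slot 1 empty => index 1.
Insert 578: h=5, slot 5 empty => index 5.
Insert 395: h=1, slot 1 occupied => index 2.
Insert 969: h=1, slots 1,2,5 occupied => index 3.
Table: [—, 598, 395, 969, —, 578, —]
Lookup 969: h=1, probe 1,2,5,3 → found at 3.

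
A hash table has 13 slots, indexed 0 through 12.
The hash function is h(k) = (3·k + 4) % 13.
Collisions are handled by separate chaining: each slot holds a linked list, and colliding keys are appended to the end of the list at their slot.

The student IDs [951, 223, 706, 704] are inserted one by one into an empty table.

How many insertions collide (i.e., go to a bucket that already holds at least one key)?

951 -> bucket 10
223 -> bucket 10 (collision)
706 -> bucket 3
704 -> bucket 10 (collision)
Final buckets:
0: ∅
1: ∅
2: ∅
3: 706
4: ∅
5: ∅
6: ∅
7: ∅
8: ∅
9: ∅
10: 951 -> 223 -> 704
11: ∅
12: ∅

2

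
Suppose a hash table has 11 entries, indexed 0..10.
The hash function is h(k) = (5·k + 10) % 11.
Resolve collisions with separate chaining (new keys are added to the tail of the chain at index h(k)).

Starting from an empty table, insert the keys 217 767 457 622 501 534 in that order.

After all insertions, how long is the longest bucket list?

4

Insert 217: h=6, bucket 6 empty -> new chain.
Insert 767: h=6, bucket 6 nonempty -> append to chain.
Insert 457: h=7, bucket 7 empty -> new chain.
Insert 622: h=7, bucket 7 nonempty -> append to chain.
Insert 501: h=7, bucket 7 nonempty -> append to chain.
Insert 534: h=7, bucket 7 nonempty -> append to chain.
Final buckets:
0: ∅
1: ∅
2: ∅
3: ∅
4: ∅
5: ∅
6: 217 -> 767
7: 457 -> 622 -> 501 -> 534
8: ∅
9: ∅
10: ∅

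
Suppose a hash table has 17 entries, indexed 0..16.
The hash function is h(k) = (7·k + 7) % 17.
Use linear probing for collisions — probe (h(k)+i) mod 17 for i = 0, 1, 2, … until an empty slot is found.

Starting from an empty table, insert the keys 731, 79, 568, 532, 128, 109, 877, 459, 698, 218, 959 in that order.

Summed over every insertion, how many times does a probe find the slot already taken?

731: h=7 → slot 7
79: h=16 → slot 16
568: h=5 → slot 5
532: h=8 → slot 8
128: h=2 → slot 2
109: h=5, probe 5,6 → slot 6
877: h=9 → slot 9
459: h=7, probe 7,8,9,10 → slot 10
698: h=14 → slot 14
218: h=3 → slot 3
959: h=5, probe 5,6,7,8,9,10,11 → slot 11
Table: [., ., 128, 218, ., 568, 109, 731, 532, 877, 459, 959, ., ., 698, ., 79]

10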